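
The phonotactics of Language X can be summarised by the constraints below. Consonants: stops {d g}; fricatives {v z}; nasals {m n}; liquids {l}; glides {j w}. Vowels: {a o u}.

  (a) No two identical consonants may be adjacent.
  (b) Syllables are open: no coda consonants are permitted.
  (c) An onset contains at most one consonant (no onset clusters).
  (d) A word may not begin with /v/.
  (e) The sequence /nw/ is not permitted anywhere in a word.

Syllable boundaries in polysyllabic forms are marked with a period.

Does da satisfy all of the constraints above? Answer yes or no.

da — σ1 onset /d/, coda /∅/ ok → permitted

yes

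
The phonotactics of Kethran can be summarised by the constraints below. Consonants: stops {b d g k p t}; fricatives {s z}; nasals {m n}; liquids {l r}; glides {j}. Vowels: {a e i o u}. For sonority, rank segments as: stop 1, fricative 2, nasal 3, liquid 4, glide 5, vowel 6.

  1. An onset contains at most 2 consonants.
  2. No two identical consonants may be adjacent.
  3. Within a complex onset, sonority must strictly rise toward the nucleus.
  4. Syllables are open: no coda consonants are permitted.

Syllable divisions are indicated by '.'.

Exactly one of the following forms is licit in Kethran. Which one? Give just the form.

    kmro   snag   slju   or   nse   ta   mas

ta

kmro — violates constraint 1: syllable 1 onset /kmr/ has 3 consonants (> 2) → illicit
snag — violates constraint 4: syllable 1 coda /g/ has 1 consonant (> 0) → illicit
slju — violates constraint 1: syllable 1 onset /slj/ has 3 consonants (> 2) → illicit
or — violates constraint 4: syllable 1 coda /r/ has 1 consonant (> 0) → illicit
nse — violates constraint 3: syllable 1 onset /ns/: /n/ (nasal, 3) → /s/ (fricative, 2) does not rise → illicit
ta — σ1 onset /t/, coda /∅/ ok → licit
mas — violates constraint 4: syllable 1 coda /s/ has 1 consonant (> 0) → illicit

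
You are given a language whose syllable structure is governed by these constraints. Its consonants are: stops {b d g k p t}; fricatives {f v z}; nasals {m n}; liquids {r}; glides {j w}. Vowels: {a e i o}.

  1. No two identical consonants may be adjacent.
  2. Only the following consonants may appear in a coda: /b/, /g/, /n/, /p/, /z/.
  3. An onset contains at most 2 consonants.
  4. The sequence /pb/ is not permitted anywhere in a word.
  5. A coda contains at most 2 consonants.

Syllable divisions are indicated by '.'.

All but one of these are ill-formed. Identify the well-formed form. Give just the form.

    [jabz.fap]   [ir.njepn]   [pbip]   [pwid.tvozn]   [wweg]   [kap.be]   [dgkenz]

[jabz.fap] — σ1 onset /j/, coda /bz/ (2C) ok; σ2 onset /f/, coda /p/ ok → well-formed
[ir.njepn] — violates constraint 2: syllable 1 coda contains /r/, which is not a licensed coda consonant → ill-formed
[pbip] — violates constraint 4: contains banned sequence /pb/ → ill-formed
[pwid.tvozn] — violates constraint 2: syllable 1 coda contains /d/, which is not a licensed coda consonant → ill-formed
[wweg] — violates constraint 1: adjacent identical consonants /ww/ → ill-formed
[kap.be] — violates constraint 4: contains banned sequence /pb/ → ill-formed
[dgkenz] — violates constraint 3: syllable 1 onset /dgk/ has 3 consonants (> 2) → ill-formed

[jabz.fap]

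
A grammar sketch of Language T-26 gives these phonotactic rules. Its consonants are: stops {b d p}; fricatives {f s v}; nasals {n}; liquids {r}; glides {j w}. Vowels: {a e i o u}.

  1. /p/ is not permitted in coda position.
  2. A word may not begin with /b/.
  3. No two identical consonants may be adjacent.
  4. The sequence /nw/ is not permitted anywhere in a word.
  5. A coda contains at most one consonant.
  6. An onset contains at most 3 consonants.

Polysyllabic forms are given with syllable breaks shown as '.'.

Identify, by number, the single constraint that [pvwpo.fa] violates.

6

[pvwpo.fa]: syllable 1 onset /pvwp/ has 4 consonants (> 3).
This is a violation of constraint 6: "An onset contains at most 3 consonants."
The remaining constraints (1, 2, 3, 4, 5) are satisfied.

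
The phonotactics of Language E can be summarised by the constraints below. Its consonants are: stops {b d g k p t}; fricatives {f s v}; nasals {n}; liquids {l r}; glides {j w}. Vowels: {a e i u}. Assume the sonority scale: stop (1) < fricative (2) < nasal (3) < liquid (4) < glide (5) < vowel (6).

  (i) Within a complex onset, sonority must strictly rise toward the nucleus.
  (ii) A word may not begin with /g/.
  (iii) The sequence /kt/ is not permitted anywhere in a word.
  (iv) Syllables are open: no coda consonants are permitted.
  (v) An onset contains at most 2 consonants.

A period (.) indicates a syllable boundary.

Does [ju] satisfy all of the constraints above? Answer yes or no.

yes

[ju] — σ1 onset /j/, coda /∅/ ok → phonotactically legal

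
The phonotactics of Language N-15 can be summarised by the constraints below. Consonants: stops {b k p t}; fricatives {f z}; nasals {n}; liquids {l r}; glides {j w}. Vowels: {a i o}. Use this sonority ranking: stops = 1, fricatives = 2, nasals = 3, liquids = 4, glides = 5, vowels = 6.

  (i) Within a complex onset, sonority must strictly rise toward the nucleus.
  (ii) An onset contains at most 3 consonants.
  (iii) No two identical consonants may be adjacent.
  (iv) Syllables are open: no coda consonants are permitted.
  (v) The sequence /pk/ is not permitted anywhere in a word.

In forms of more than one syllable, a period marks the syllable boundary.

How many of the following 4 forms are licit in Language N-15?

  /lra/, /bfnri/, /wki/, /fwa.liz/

0

/lra/ — violates constraint (i): syllable 1 onset /lr/: /l/ (liquid, 4) → /r/ (liquid, 4) does not rise → illicit
/bfnri/ — violates constraint (ii): syllable 1 onset /bfnr/ has 4 consonants (> 3) → illicit
/wki/ — violates constraint (i): syllable 1 onset /wk/: /w/ (glide, 5) → /k/ (stop, 1) does not rise → illicit
/fwa.liz/ — violates constraint (iv): syllable 2 coda /z/ has 1 consonant (> 0) → illicit
No form is licit → 0.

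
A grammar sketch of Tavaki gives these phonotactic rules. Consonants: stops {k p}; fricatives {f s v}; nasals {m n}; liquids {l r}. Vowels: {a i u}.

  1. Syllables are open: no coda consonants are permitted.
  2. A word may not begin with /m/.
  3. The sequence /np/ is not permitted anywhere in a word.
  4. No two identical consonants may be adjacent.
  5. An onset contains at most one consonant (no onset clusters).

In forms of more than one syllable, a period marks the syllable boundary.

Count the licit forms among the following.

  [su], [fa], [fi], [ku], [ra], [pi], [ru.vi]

[su] — σ1 onset /s/, coda /∅/ ok → licit
[fa] — σ1 onset /f/, coda /∅/ ok → licit
[fi] — σ1 onset /f/, coda /∅/ ok → licit
[ku] — σ1 onset /k/, coda /∅/ ok → licit
[ra] — σ1 onset /r/, coda /∅/ ok → licit
[pi] — σ1 onset /p/, coda /∅/ ok → licit
[ru.vi] — σ1 onset /r/, coda /∅/ ok; σ2 onset /v/, coda /∅/ ok → licit
Licit: [su], [fa], [fi], [ku], [ra], [pi], [ru.vi] → 7.

7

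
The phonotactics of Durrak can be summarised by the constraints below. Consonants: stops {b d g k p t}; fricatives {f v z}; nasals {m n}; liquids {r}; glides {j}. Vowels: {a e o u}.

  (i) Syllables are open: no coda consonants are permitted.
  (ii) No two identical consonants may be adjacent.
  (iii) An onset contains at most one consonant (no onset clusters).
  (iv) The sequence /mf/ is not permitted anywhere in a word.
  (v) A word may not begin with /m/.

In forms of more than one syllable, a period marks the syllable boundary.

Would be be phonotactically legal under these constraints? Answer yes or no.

be — σ1 onset /b/, coda /∅/ ok → phonotactically legal

yes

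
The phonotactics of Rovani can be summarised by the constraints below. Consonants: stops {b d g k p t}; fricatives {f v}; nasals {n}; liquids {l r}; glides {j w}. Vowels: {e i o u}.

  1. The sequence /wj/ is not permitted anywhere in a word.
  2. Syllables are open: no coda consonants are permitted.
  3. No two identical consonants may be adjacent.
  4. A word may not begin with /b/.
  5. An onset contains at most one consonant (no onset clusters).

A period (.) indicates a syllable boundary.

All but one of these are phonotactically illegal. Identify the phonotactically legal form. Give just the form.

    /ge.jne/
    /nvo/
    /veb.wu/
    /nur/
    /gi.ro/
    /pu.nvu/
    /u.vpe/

/ge.jne/ — violates constraint 5: syllable 2 onset /jn/ has 2 consonants (> 1) → phonotactically illegal
/nvo/ — violates constraint 5: syllable 1 onset /nv/ has 2 consonants (> 1) → phonotactically illegal
/veb.wu/ — violates constraint 2: syllable 1 coda /b/ has 1 consonant (> 0) → phonotactically illegal
/nur/ — violates constraint 2: syllable 1 coda /r/ has 1 consonant (> 0) → phonotactically illegal
/gi.ro/ — σ1 onset /g/, coda /∅/ ok; σ2 onset /r/, coda /∅/ ok → phonotactically legal
/pu.nvu/ — violates constraint 5: syllable 2 onset /nv/ has 2 consonants (> 1) → phonotactically illegal
/u.vpe/ — violates constraint 5: syllable 2 onset /vp/ has 2 consonants (> 1) → phonotactically illegal

/gi.ro/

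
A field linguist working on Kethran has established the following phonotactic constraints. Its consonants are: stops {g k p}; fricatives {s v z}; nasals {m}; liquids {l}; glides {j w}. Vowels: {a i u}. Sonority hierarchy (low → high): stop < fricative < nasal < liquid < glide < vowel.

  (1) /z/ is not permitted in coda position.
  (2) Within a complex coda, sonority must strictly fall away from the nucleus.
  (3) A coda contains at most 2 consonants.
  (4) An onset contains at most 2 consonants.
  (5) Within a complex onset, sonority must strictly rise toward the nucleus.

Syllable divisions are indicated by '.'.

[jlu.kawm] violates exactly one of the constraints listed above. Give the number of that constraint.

5

[jlu.kawm]: syllable 1 onset /jl/: /j/ (glide, 5) → /l/ (liquid, 4) does not rise.
This is a violation of constraint 5: "Within a complex onset, sonority must strictly rise toward the nucleus."
The remaining constraints (1, 2, 3, 4) are satisfied.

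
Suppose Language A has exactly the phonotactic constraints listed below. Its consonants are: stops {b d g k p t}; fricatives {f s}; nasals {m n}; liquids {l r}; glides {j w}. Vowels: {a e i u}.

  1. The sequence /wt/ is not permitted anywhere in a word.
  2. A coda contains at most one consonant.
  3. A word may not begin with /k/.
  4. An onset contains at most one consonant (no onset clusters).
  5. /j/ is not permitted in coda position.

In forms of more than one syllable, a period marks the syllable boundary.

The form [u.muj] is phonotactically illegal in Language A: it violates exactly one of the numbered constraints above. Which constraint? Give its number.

[u.muj]: syllable 2 coda contains /j/.
This is a violation of constraint 5: "/j/ is not permitted in coda position."
The remaining constraints (1, 2, 3, 4) are satisfied.

5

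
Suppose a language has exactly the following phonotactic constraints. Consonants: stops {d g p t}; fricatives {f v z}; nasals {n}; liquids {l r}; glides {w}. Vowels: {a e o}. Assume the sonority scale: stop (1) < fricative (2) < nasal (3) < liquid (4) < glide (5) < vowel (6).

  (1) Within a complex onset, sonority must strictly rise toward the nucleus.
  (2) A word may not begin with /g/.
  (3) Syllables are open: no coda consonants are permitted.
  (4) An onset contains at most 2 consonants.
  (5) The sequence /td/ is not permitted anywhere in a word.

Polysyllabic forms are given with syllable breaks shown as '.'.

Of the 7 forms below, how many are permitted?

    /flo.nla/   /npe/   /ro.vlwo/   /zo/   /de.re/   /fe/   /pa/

5

/flo.nla/ — σ1 onset /fl/ (2→4 rises), coda /∅/ ok; σ2 onset /nl/ (3→4 rises), coda /∅/ ok → permitted
/npe/ — violates constraint 1: syllable 1 onset /np/: /n/ (nasal, 3) → /p/ (stop, 1) does not rise → not permitted
/ro.vlwo/ — violates constraint 4: syllable 2 onset /vlw/ has 3 consonants (> 2) → not permitted
/zo/ — σ1 onset /z/, coda /∅/ ok → permitted
/de.re/ — σ1 onset /d/, coda /∅/ ok; σ2 onset /r/, coda /∅/ ok → permitted
/fe/ — σ1 onset /f/, coda /∅/ ok → permitted
/pa/ — σ1 onset /p/, coda /∅/ ok → permitted
Permitted: /flo.nla/, /zo/, /de.re/, /fe/, /pa/ → 5.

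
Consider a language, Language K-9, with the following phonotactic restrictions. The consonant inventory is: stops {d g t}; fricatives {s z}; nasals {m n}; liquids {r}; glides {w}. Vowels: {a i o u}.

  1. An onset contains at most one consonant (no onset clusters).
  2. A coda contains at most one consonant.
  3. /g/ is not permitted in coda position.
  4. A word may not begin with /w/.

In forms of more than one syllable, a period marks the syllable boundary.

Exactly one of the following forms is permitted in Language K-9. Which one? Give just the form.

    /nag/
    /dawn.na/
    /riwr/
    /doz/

/doz/

/nag/ — violates constraint 3: syllable 1 coda contains /g/ → not permitted
/dawn.na/ — violates constraint 2: syllable 1 coda /wn/ has 2 consonants (> 1) → not permitted
/riwr/ — violates constraint 2: syllable 1 coda /wr/ has 2 consonants (> 1) → not permitted
/doz/ — σ1 onset /d/, coda /z/ ok → permitted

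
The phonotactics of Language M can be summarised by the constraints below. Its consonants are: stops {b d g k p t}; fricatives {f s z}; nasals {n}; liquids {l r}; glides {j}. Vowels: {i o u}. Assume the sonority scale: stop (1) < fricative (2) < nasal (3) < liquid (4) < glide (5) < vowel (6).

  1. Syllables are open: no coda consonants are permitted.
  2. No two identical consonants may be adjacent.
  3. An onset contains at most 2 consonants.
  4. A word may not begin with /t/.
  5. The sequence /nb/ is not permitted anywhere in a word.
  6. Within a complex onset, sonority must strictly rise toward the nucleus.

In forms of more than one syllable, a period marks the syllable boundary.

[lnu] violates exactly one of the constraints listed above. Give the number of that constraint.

[lnu]: syllable 1 onset /ln/: /l/ (liquid, 4) → /n/ (nasal, 3) does not rise.
This is a violation of constraint 6: "Within a complex onset, sonority must strictly rise toward the nucleus."
The remaining constraints (1, 2, 3, 4, 5) are satisfied.

6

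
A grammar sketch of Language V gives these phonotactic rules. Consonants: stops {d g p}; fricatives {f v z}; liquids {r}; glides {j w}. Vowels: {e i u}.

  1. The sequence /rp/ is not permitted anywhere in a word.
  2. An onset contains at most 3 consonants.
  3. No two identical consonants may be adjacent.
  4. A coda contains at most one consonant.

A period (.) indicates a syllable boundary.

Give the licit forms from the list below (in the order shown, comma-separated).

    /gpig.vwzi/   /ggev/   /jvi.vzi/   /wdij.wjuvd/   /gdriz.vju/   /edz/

/gpig.vwzi/ — σ1 onset /gp/ (2C), coda /g/ ok; σ2 onset /vwz/ (3C), coda /∅/ ok → licit
/ggev/ — violates constraint 3: adjacent identical consonants /gg/ → illicit
/jvi.vzi/ — σ1 onset /jv/ (2C), coda /∅/ ok; σ2 onset /vz/ (2C), coda /∅/ ok → licit
/wdij.wjuvd/ — violates constraint 4: syllable 2 coda /vd/ has 2 consonants (> 1) → illicit
/gdriz.vju/ — σ1 onset /gdr/ (3C), coda /z/ ok; σ2 onset /vj/ (2C), coda /∅/ ok → licit
/edz/ — violates constraint 4: syllable 1 coda /dz/ has 2 consonants (> 1) → illicit

/gpig.vwzi/, /jvi.vzi/, /gdriz.vju/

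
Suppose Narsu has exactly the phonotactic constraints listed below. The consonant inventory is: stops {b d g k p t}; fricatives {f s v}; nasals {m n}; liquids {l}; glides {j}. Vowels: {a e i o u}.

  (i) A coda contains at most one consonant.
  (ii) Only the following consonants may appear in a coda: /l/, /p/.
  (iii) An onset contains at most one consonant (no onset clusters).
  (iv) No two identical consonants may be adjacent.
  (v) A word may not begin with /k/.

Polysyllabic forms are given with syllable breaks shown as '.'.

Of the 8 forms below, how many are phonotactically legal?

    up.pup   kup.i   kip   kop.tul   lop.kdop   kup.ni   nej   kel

0

up.pup — violates constraint (iv): adjacent identical consonants /pp/ → phonotactically illegal
kup.i — violates constraint (v): word begins with /k/ → phonotactically illegal
kip — violates constraint (v): word begins with /k/ → phonotactically illegal
kop.tul — violates constraint (v): word begins with /k/ → phonotactically illegal
lop.kdop — violates constraint (iii): syllable 2 onset /kd/ has 2 consonants (> 1) → phonotactically illegal
kup.ni — violates constraint (v): word begins with /k/ → phonotactically illegal
nej — violates constraint (ii): syllable 1 coda contains /j/, which is not a licensed coda consonant → phonotactically illegal
kel — violates constraint (v): word begins with /k/ → phonotactically illegal
No form is phonotactically legal → 0.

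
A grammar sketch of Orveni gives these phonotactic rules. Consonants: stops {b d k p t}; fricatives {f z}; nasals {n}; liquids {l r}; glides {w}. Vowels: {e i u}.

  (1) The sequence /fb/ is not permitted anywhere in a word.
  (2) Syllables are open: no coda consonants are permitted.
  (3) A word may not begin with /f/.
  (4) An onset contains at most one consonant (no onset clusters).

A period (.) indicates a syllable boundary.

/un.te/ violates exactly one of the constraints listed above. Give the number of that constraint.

2

/un.te/: syllable 1 coda /n/ has 1 consonant (> 0).
This is a violation of constraint 2: "Syllables are open: no coda consonants are permitted."
The remaining constraints (1, 3, 4) are satisfied.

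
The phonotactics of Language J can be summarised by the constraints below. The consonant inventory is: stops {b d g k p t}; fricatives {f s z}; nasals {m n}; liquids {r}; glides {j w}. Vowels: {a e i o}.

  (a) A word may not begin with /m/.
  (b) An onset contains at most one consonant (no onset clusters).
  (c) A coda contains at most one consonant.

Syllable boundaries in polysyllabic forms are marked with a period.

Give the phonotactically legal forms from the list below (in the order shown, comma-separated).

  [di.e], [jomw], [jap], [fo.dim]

[di.e], [jap], [fo.dim]

[di.e] — σ1 onset /d/, coda /∅/ ok; σ2 onset /∅/, coda /∅/ ok → phonotactically legal
[jomw] — violates constraint (c): syllable 1 coda /mw/ has 2 consonants (> 1) → phonotactically illegal
[jap] — σ1 onset /j/, coda /p/ ok → phonotactically legal
[fo.dim] — σ1 onset /f/, coda /∅/ ok; σ2 onset /d/, coda /m/ ok → phonotactically legal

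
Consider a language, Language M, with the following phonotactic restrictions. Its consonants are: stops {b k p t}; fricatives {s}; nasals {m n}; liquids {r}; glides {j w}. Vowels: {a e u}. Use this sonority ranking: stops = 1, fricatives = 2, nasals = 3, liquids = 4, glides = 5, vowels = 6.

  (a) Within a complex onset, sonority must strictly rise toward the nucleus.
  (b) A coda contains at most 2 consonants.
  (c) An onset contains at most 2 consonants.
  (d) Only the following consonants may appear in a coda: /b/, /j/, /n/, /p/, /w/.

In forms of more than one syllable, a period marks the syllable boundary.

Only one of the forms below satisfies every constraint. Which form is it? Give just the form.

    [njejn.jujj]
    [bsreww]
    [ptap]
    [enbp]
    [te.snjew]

[njejn.jujj]

[njejn.jujj] — σ1 onset /nj/ (3→5 rises), coda /jn/ (2C) ok; σ2 onset /j/, coda /jj/ (2C) ok → phonotactically legal
[bsreww] — violates constraint (c): syllable 1 onset /bsr/ has 3 consonants (> 2) → phonotactically illegal
[ptap] — violates constraint (a): syllable 1 onset /pt/: /p/ (stop, 1) → /t/ (stop, 1) does not rise → phonotactically illegal
[enbp] — violates constraint (b): syllable 1 coda /nbp/ has 3 consonants (> 2) → phonotactically illegal
[te.snjew] — violates constraint (c): syllable 2 onset /snj/ has 3 consonants (> 2) → phonotactically illegal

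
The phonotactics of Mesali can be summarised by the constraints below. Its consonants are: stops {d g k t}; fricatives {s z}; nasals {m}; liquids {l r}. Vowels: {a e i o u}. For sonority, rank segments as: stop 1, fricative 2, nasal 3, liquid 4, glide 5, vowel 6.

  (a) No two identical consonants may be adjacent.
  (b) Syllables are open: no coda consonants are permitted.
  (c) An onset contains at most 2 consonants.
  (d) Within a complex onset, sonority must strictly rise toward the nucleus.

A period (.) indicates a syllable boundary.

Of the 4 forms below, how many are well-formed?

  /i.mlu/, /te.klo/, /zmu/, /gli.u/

/i.mlu/ — σ1 onset /∅/, coda /∅/ ok; σ2 onset /ml/ (3→4 rises), coda /∅/ ok → well-formed
/te.klo/ — σ1 onset /t/, coda /∅/ ok; σ2 onset /kl/ (1→4 rises), coda /∅/ ok → well-formed
/zmu/ — σ1 onset /zm/ (2→3 rises), coda /∅/ ok → well-formed
/gli.u/ — σ1 onset /gl/ (1→4 rises), coda /∅/ ok; σ2 onset /∅/, coda /∅/ ok → well-formed
Well-formed: /i.mlu/, /te.klo/, /zmu/, /gli.u/ → 4.

4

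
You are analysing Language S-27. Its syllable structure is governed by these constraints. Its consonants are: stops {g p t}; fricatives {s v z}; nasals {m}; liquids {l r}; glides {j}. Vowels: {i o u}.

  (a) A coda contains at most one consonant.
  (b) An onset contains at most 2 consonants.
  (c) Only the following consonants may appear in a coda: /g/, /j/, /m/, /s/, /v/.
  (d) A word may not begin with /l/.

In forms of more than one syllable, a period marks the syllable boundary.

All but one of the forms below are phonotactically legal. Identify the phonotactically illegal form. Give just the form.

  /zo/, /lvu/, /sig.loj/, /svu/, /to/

/zo/ — σ1 onset /z/, coda /∅/ ok → phonotactically legal
/lvu/ — violates constraint (d): word begins with /l/ → phonotactically illegal
/sig.loj/ — σ1 onset /s/, coda /g/ ok; σ2 onset /l/, coda /j/ ok → phonotactically legal
/svu/ — σ1 onset /sv/ (2C), coda /∅/ ok → phonotactically legal
/to/ — σ1 onset /t/, coda /∅/ ok → phonotactically legal

/lvu/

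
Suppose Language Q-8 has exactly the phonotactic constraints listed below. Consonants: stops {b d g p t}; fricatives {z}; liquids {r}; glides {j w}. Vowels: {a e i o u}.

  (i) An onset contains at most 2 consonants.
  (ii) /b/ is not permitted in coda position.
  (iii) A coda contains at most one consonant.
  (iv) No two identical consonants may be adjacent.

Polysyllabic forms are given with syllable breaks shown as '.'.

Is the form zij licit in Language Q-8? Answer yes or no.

zij — σ1 onset /z/, coda /j/ ok → licit

yes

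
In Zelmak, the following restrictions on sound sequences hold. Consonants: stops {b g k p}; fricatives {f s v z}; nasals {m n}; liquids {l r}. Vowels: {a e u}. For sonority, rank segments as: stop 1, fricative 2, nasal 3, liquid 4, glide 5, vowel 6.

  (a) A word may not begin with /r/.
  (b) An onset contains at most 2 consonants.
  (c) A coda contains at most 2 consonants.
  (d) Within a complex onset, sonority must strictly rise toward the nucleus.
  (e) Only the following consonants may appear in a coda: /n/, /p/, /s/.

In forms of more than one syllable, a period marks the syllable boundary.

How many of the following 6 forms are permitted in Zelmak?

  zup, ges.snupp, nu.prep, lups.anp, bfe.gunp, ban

6

zup — σ1 onset /z/, coda /p/ ok → permitted
ges.snupp — σ1 onset /g/, coda /s/ ok; σ2 onset /sn/ (2→3 rises), coda /pp/ (2C) ok → permitted
nu.prep — σ1 onset /n/, coda /∅/ ok; σ2 onset /pr/ (1→4 rises), coda /p/ ok → permitted
lups.anp — σ1 onset /l/, coda /ps/ (2C) ok; σ2 onset /∅/, coda /np/ (2C) ok → permitted
bfe.gunp — σ1 onset /bf/ (1→2 rises), coda /∅/ ok; σ2 onset /g/, coda /np/ (2C) ok → permitted
ban — σ1 onset /b/, coda /n/ ok → permitted
Permitted: zup, ges.snupp, nu.prep, lups.anp, bfe.gunp, ban → 6.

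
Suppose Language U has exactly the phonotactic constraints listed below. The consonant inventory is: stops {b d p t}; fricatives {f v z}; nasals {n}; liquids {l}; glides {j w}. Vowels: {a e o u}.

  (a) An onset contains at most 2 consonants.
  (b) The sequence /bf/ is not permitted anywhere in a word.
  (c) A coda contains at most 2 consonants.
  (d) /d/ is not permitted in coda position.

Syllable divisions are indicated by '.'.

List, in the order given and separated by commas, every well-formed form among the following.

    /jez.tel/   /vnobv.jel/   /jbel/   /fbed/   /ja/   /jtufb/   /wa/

/jez.tel/ — σ1 onset /j/, coda /z/ ok; σ2 onset /t/, coda /l/ ok → well-formed
/vnobv.jel/ — σ1 onset /vn/ (2C), coda /bv/ (2C) ok; σ2 onset /j/, coda /l/ ok → well-formed
/jbel/ — σ1 onset /jb/ (2C), coda /l/ ok → well-formed
/fbed/ — violates constraint (d): syllable 1 coda contains /d/ → ill-formed
/ja/ — σ1 onset /j/, coda /∅/ ok → well-formed
/jtufb/ — σ1 onset /jt/ (2C), coda /fb/ (2C) ok → well-formed
/wa/ — σ1 onset /w/, coda /∅/ ok → well-formed

/jez.tel/, /vnobv.jel/, /jbel/, /ja/, /jtufb/, /wa/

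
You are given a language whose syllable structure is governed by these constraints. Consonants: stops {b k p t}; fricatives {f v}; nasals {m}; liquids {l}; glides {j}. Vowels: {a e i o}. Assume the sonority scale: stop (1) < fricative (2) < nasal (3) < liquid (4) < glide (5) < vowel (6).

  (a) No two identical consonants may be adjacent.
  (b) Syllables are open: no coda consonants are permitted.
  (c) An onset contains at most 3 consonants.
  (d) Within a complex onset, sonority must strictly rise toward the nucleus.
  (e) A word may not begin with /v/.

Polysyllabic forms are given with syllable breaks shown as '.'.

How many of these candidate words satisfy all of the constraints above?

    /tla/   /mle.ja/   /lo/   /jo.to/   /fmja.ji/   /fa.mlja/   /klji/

7

/tla/ — σ1 onset /tl/ (1→4 rises), coda /∅/ ok → permitted
/mle.ja/ — σ1 onset /ml/ (3→4 rises), coda /∅/ ok; σ2 onset /j/, coda /∅/ ok → permitted
/lo/ — σ1 onset /l/, coda /∅/ ok → permitted
/jo.to/ — σ1 onset /j/, coda /∅/ ok; σ2 onset /t/, coda /∅/ ok → permitted
/fmja.ji/ — σ1 onset /fmj/ (2→3→5 rises), coda /∅/ ok; σ2 onset /j/, coda /∅/ ok → permitted
/fa.mlja/ — σ1 onset /f/, coda /∅/ ok; σ2 onset /mlj/ (3→4→5 rises), coda /∅/ ok → permitted
/klji/ — σ1 onset /klj/ (1→4→5 rises), coda /∅/ ok → permitted
Permitted: /tla/, /mle.ja/, /lo/, /jo.to/, /fmja.ji/, /fa.mlja/, /klji/ → 7.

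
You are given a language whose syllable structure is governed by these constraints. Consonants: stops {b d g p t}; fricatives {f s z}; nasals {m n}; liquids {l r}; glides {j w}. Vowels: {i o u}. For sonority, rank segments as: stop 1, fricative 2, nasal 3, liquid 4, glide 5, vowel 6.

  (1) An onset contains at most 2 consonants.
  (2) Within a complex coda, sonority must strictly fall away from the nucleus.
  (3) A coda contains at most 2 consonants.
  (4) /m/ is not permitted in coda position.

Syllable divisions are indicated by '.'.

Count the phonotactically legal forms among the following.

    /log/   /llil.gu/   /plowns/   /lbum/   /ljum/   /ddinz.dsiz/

/log/ — σ1 onset /l/, coda /g/ ok → phonotactically legal
/llil.gu/ — σ1 onset /ll/ (2C), coda /l/ ok; σ2 onset /g/, coda /∅/ ok → phonotactically legal
/plowns/ — violates constraint 3: syllable 1 coda /wns/ has 3 consonants (> 2) → phonotactically illegal
/lbum/ — violates constraint 4: syllable 1 coda contains /m/ → phonotactically illegal
/ljum/ — violates constraint 4: syllable 1 coda contains /m/ → phonotactically illegal
/ddinz.dsiz/ — σ1 onset /dd/ (2C), coda /nz/ (3→2 falls) ok; σ2 onset /ds/ (2C), coda /z/ ok → phonotactically legal
Phonotactically legal: /log/, /llil.gu/, /ddinz.dsiz/ → 3.

3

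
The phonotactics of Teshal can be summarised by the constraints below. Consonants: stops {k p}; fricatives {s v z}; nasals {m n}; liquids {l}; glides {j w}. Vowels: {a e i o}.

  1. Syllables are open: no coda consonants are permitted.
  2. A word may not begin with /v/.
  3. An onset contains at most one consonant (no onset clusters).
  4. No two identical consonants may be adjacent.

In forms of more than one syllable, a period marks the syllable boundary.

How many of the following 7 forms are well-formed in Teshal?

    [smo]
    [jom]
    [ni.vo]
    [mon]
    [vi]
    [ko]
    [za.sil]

[smo] — violates constraint 3: syllable 1 onset /sm/ has 2 consonants (> 1) → ill-formed
[jom] — violates constraint 1: syllable 1 coda /m/ has 1 consonant (> 0) → ill-formed
[ni.vo] — σ1 onset /n/, coda /∅/ ok; σ2 onset /v/, coda /∅/ ok → well-formed
[mon] — violates constraint 1: syllable 1 coda /n/ has 1 consonant (> 0) → ill-formed
[vi] — violates constraint 2: word begins with /v/ → ill-formed
[ko] — σ1 onset /k/, coda /∅/ ok → well-formed
[za.sil] — violates constraint 1: syllable 2 coda /l/ has 1 consonant (> 0) → ill-formed
Well-formed: [ni.vo], [ko] → 2.

2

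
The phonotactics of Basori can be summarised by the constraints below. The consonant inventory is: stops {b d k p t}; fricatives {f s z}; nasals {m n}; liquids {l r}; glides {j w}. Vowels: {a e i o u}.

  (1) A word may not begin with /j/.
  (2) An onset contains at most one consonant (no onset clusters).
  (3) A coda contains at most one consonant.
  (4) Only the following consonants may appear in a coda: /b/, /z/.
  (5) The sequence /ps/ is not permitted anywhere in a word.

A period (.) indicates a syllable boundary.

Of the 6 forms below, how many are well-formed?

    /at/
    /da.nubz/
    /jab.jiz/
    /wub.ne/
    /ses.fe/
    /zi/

2

/at/ — violates constraint 4: syllable 1 coda contains /t/, which is not a licensed coda consonant → ill-formed
/da.nubz/ — violates constraint 3: syllable 2 coda /bz/ has 2 consonants (> 1) → ill-formed
/jab.jiz/ — violates constraint 1: word begins with /j/ → ill-formed
/wub.ne/ — σ1 onset /w/, coda /b/ ok; σ2 onset /n/, coda /∅/ ok → well-formed
/ses.fe/ — violates constraint 4: syllable 1 coda contains /s/, which is not a licensed coda consonant → ill-formed
/zi/ — σ1 onset /z/, coda /∅/ ok → well-formed
Well-formed: /wub.ne/, /zi/ → 2.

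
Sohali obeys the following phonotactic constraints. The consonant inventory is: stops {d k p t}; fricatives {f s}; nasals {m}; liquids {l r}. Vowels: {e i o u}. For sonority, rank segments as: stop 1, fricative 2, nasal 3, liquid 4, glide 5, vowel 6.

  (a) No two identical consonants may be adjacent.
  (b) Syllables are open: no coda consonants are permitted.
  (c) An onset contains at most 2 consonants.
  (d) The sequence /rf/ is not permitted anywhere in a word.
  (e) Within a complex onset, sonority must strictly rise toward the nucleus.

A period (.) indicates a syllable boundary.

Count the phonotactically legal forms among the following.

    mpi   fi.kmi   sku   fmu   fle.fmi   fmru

3

mpi — violates constraint (e): syllable 1 onset /mp/: /m/ (nasal, 3) → /p/ (stop, 1) does not rise → phonotactically illegal
fi.kmi — σ1 onset /f/, coda /∅/ ok; σ2 onset /km/ (1→3 rises), coda /∅/ ok → phonotactically legal
sku — violates constraint (e): syllable 1 onset /sk/: /s/ (fricative, 2) → /k/ (stop, 1) does not rise → phonotactically illegal
fmu — σ1 onset /fm/ (2→3 rises), coda /∅/ ok → phonotactically legal
fle.fmi — σ1 onset /fl/ (2→4 rises), coda /∅/ ok; σ2 onset /fm/ (2→3 rises), coda /∅/ ok → phonotactically legal
fmru — violates constraint (c): syllable 1 onset /fmr/ has 3 consonants (> 2) → phonotactically illegal
Phonotactically legal: fi.kmi, fmu, fle.fmi → 3.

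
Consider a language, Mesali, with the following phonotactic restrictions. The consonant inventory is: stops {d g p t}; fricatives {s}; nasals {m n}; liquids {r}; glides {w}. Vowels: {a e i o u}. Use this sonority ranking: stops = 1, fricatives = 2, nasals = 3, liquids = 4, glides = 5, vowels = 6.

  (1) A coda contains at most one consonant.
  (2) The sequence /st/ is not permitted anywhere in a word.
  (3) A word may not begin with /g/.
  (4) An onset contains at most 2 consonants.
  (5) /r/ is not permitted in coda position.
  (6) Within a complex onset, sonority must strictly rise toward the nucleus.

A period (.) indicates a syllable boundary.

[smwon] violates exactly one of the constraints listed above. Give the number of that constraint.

[smwon]: syllable 1 onset /smw/ has 3 consonants (> 2).
This is a violation of constraint 4: "An onset contains at most 2 consonants."
The remaining constraints (1, 2, 3, 5, 6) are satisfied.

4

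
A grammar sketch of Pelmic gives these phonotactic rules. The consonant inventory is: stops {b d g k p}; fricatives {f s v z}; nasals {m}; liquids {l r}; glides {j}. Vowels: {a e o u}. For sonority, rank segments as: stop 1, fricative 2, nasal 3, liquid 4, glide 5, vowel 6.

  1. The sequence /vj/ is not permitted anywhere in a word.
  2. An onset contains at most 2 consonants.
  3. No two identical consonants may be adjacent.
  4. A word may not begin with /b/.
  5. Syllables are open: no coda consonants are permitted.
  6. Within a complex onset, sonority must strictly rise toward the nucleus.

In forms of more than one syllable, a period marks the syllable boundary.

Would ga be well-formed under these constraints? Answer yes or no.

ga — σ1 onset /g/, coda /∅/ ok → well-formed

yes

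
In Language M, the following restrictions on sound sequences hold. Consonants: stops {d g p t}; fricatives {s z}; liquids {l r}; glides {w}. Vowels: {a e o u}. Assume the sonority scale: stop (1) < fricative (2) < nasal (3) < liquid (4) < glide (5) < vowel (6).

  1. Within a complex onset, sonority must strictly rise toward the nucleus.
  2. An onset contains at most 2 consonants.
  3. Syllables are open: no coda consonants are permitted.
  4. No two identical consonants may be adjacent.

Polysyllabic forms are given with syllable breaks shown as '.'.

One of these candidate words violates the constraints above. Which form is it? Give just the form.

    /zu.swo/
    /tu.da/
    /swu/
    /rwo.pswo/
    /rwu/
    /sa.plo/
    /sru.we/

/zu.swo/ — σ1 onset /z/, coda /∅/ ok; σ2 onset /sw/ (2→5 rises), coda /∅/ ok → phonotactically legal
/tu.da/ — σ1 onset /t/, coda /∅/ ok; σ2 onset /d/, coda /∅/ ok → phonotactically legal
/swu/ — σ1 onset /sw/ (2→5 rises), coda /∅/ ok → phonotactically legal
/rwo.pswo/ — violates constraint 2: syllable 2 onset /psw/ has 3 consonants (> 2) → phonotactically illegal
/rwu/ — σ1 onset /rw/ (4→5 rises), coda /∅/ ok → phonotactically legal
/sa.plo/ — σ1 onset /s/, coda /∅/ ok; σ2 onset /pl/ (1→4 rises), coda /∅/ ok → phonotactically legal
/sru.we/ — σ1 onset /sr/ (2→4 rises), coda /∅/ ok; σ2 onset /w/, coda /∅/ ok → phonotactically legal

/rwo.pswo/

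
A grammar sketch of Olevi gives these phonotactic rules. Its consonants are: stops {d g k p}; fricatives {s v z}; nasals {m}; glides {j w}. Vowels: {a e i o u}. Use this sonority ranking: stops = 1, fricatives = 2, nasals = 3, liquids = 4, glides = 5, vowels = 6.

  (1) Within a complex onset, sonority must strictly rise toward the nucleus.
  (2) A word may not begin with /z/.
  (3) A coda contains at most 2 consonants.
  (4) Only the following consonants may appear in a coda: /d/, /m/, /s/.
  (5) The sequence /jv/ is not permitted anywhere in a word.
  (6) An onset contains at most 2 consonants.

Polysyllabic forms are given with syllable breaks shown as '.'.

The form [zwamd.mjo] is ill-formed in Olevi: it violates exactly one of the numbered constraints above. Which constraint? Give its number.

[zwamd.mjo]: word begins with /z/.
This is a violation of constraint 2: "A word may not begin with /z/."
The remaining constraints (1, 3, 4, 5, 6) are satisfied.

2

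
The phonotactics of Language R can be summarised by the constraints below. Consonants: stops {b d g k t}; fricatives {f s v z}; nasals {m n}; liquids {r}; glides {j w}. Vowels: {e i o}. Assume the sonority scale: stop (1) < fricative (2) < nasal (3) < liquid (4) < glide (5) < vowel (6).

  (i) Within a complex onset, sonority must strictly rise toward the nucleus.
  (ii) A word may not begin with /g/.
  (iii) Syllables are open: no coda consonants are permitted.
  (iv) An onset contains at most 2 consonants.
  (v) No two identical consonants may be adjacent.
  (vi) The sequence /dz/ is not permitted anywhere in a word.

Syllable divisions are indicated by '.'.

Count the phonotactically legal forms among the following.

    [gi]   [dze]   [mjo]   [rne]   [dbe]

1

[gi] — violates constraint (ii): word begins with /g/ → phonotactically illegal
[dze] — violates constraint (vi): contains banned sequence /dz/ → phonotactically illegal
[mjo] — σ1 onset /mj/ (3→5 rises), coda /∅/ ok → phonotactically legal
[rne] — violates constraint (i): syllable 1 onset /rn/: /r/ (liquid, 4) → /n/ (nasal, 3) does not rise → phonotactically illegal
[dbe] — violates constraint (i): syllable 1 onset /db/: /d/ (stop, 1) → /b/ (stop, 1) does not rise → phonotactically illegal
Phonotactically legal: [mjo] → 1.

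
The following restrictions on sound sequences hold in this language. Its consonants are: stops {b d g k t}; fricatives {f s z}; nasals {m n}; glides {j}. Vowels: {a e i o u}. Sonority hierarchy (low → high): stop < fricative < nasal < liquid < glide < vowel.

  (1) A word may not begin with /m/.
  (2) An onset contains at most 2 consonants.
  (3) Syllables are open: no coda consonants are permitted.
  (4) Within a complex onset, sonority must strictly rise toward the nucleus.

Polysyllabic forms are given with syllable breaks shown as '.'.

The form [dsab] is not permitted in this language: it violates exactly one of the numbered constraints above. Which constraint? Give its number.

[dsab]: syllable 1 coda /b/ has 1 consonant (> 0).
This is a violation of constraint 3: "Syllables are open: no coda consonants are permitted."
The remaining constraints (1, 2, 4) are satisfied.

3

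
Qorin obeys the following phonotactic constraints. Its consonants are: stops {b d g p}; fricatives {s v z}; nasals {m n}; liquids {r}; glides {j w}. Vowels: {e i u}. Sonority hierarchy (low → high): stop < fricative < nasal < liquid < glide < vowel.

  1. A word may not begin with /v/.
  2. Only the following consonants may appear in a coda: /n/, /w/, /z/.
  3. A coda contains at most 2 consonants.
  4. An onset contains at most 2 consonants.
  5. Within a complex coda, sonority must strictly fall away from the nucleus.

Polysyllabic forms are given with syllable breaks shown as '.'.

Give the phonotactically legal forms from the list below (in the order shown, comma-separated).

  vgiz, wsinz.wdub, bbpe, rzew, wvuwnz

rzew

vgiz — violates constraint 1: word begins with /v/ → phonotactically illegal
wsinz.wdub — violates constraint 2: syllable 2 coda contains /b/, which is not a licensed coda consonant → phonotactically illegal
bbpe — violates constraint 4: syllable 1 onset /bbp/ has 3 consonants (> 2) → phonotactically illegal
rzew — σ1 onset /rz/ (2C), coda /w/ ok → phonotactically legal
wvuwnz — violates constraint 3: syllable 1 coda /wnz/ has 3 consonants (> 2) → phonotactically illegal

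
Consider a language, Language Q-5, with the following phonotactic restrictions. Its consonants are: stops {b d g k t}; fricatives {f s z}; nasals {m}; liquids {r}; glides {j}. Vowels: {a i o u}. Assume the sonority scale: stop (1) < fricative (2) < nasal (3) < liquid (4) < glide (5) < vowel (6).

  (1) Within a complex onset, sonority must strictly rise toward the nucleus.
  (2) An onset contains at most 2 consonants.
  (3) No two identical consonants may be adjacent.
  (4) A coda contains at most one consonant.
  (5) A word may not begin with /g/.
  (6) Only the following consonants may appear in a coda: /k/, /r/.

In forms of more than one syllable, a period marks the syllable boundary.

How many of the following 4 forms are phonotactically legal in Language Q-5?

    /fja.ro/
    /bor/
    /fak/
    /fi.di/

/fja.ro/ — σ1 onset /fj/ (2→5 rises), coda /∅/ ok; σ2 onset /r/, coda /∅/ ok → phonotactically legal
/bor/ — σ1 onset /b/, coda /r/ ok → phonotactically legal
/fak/ — σ1 onset /f/, coda /k/ ok → phonotactically legal
/fi.di/ — σ1 onset /f/, coda /∅/ ok; σ2 onset /d/, coda /∅/ ok → phonotactically legal
Phonotactically legal: /fja.ro/, /bor/, /fak/, /fi.di/ → 4.

4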